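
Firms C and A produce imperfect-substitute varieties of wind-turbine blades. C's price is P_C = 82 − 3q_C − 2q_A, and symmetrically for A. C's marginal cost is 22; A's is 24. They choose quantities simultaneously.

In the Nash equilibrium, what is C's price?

Firm C's profit: π = q_C(82 − 3q_C − 2q_A) − 22q_C.
∂π/∂q_C = 60 − 6q_C − 2q_A = 0 ⇒ q_C = 10 − (1/3)q_A.
Similarly q_A = 29/3 − (1/3)q_C.
Solving the two reaction functions simultaneously: (1 − (−1/3)(−1/3))q_C = 10 − (1/3)·(29/3), so (8/9)q_C = 61/9 and q_C = 7.625.
Then q_A = 29/3 − (1/3)·7.625 = 7.125.
P_C = 82 − 3·7.625 − 2·7.125 = 44.875.

44.875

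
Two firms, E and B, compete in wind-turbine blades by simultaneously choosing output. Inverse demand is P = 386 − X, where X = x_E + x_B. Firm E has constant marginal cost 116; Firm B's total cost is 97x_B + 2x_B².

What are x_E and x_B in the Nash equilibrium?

Firm E's profit: π = x_E(386 − (x_E + x_B)) − 116x_E.
∂π/∂x_E = 270 − 2x_E − x_B = 0, so x_E = 135 − 0.5x_B.
For B: ∂π/∂x_B = 289 − 6x_B − x_E = 0 ⇒ x_B = 289/6 − (1/6)x_E.
Solving the two reaction functions simultaneously: (1 − (−0.5)(−1/6))x_E = 135 − 0.5·(289/6), so (11/12)x_E = 1331/12 and x_E = 121.
Then x_B = 289/6 − (1/6)·121 = 28.

121, 28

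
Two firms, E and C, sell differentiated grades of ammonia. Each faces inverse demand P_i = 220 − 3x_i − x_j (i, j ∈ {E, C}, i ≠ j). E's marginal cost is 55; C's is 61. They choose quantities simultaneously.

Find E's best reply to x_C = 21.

Firm E's profit: π = x_E(220 − 3x_E − x_C) − 55x_E.
∂π/∂x_E = 165 − 6x_E − x_C = 0 ⇒ x_E = 27.5 − (1/6)x_C.
At x_C = 21: x_E = 27.5 − (1/6)·21 = 24.

24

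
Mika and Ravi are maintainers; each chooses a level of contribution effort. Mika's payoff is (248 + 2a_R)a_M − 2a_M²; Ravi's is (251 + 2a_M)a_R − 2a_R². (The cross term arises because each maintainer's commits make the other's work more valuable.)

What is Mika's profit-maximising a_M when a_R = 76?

100

Expanding Mika's payoff: 248a_M + 2a_Ra_M − 2a_M².
∂π/∂a_M = 248 + 2a_R − 4a_M = 0, so a_M = 62 + 0.5a_R.
At a_R = 76: a_M = 62 + 0.5·76 = 100.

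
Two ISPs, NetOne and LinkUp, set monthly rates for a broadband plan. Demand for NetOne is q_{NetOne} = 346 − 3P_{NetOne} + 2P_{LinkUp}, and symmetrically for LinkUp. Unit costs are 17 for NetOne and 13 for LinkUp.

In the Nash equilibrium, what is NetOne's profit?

19926.75

NetOne's profit: π = (P_{NetOne} − 17)(346 − 3P_{NetOne} + 2P_{LinkUp}).
∂π/∂P_{NetOne} = 397 − 6P_{NetOne} + 2P_{LinkUp} = 0 ⇒ P_{NetOne} = 397/6 + (1/3)P_{LinkUp}.
Similarly P_{LinkUp} = 385/6 + (1/3)P_{NetOne}.
Substituting the second reaction function into the first: P_{NetOne} = 397/6 + (1/3)(385/6 + (1/3)P_{NetOne}), which gives (8/9)P_{NetOne} = 788/9 ⇒ P_{NetOne} = 98.5.
Then P_{LinkUp} = 385/6 + (1/3)·98.5 = 97.
q_{NetOne} = 346 − 3·98.5 + 2·97 = 244.5.
Profit = (98.5 − 17)·244.5 = 19926.75.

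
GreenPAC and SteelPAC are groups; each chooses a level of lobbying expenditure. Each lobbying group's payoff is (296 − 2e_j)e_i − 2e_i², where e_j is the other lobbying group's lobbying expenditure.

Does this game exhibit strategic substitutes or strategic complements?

strategic substitutes

GreenPAC's payoff is (296 − 2e_S)e_G − 2e_G².
∂π/∂e_G = 296 − 2e_S − 4e_G = 0, so e_G = 74 − 0.5e_S.
The best-response slope de_G/de_S = −0.5 < 0: the reaction function is downward-sloping, so the choices are strategic substitutes.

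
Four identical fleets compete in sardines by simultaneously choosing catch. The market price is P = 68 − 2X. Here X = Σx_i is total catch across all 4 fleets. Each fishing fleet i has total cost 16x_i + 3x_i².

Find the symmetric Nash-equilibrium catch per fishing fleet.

3.25

A representative fishing fleet's profit is π_i = x_i(68 − 2X) − 16x_i − 3x_i², with X = x_i + Σ_{j≠i} x_j.
First-order condition: 52 − 10x_i − 2Σ_{j≠i} x_j = 0.
In a symmetric equilibrium every fishing fleet chooses the same x, so Σ_{j≠i} x_j = 3x. The condition becomes 52 − 16x = 0, giving x = 52/16 = 3.25.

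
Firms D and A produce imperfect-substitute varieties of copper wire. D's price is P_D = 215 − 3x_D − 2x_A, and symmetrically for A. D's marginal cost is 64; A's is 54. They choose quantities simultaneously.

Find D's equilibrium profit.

Firm D's profit: π = x_D(215 − 3x_D − 2x_A) − 64x_D.
∂π/∂x_D = 151 − 6x_D − 2x_A = 0 ⇒ x_D = 151/6 − (1/3)x_A.
Similarly x_A = 161/6 − (1/3)x_D.
Solving the two reaction functions simultaneously: (1 − (−1/3)(−1/3))x_D = 151/6 − (1/3)·(161/6), so (8/9)x_D = 146/9 and x_D = 18.25.
Then x_A = 161/6 − (1/3)·18.25 = 20.75.
P_D = 215 − 3·18.25 − 2·20.75 = 118.75.
Profit = (118.75 − 64)·18.25 = 999.1875.

999.1875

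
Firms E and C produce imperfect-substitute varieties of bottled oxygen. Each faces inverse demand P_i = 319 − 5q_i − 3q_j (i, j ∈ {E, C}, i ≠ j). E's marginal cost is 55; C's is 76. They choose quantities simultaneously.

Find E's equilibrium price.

Firm E's profit: π = q_E(319 − 5q_E − 3q_C) − 55q_E.
∂π/∂q_E = 264 − 10q_E − 3q_C = 0 ⇒ q_E = 26.4 − 0.3q_C.
Similarly q_C = 24.3 − 0.3q_E.
Substituting the second reaction function into the first: q_E = 26.4 − 0.3(24.3 − 0.3q_E), which gives 0.91q_E = 19.11 ⇒ q_E = 21.
Then q_C = 24.3 − 0.3·21 = 18.
P_E = 319 − 5·21 − 3·18 = 160.

160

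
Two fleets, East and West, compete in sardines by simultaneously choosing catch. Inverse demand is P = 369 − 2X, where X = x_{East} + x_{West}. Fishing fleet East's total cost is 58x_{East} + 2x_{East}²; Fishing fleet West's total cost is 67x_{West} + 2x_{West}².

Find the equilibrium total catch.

61.3

Fishing fleet East's profit: π = x_{East}(369 − 2(x_{East} + x_{West})) − 58x_{East} − 2x_{East}².
∂π/∂x_{East} = 311 − 8x_{East} − 2x_{West} = 0, so x_{East} = 38.875 − 0.25x_{West}.
By the same steps for West: x_{West} = 37.75 − 0.25x_{East}.
Substituting the second reaction function into the first: x_{East} = 38.875 − 0.25(37.75 − 0.25x_{East}), which gives 0.9375x_{East} = 29.4375 ⇒ x_{East} = 31.4.
Then x_{West} = 37.75 − 0.25·31.4 = 29.9.
Total catch: 31.4 + 29.9 = 61.3.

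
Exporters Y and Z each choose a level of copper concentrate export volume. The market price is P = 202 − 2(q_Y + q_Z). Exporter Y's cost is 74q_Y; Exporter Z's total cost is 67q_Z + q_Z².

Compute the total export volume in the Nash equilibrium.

39.1

Exporter Y's profit: π = q_Y(202 − 2(q_Y + q_Z)) − 74q_Y.
∂π/∂q_Y = 128 − 4q_Y − 2q_Z = 0, so q_Y = 32 − 0.5q_Z.
For Z: ∂π/∂q_Z = 135 − 6q_Z − 2q_Y = 0 ⇒ q_Z = 22.5 − (1/3)q_Y.
Substituting the second reaction function into the first: q_Y = 32 − 0.5(22.5 − (1/3)q_Y), which gives (5/6)q_Y = 20.75 ⇒ q_Y = 24.9.
Then q_Z = 22.5 − (1/3)·24.9 = 14.2.
Total export volume: 24.9 + 14.2 = 39.1.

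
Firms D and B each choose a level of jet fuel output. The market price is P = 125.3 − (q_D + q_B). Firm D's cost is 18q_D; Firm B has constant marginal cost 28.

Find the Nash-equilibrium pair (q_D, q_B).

Firm D's profit: π = q_D(125.3 − (q_D + q_B)) − 18q_D.
∂π/∂q_D = 107.3 − 2q_D − q_B = 0, so q_D = 53.65 − 0.5q_B.
By the same steps for B: q_B = 48.65 − 0.5q_D.
Plugging q_B into D's best response: q_D = 53.65 − 0.5(48.65 − 0.5q_D) ⇒ 0.75q_D = 29.325, so q_D = 39.1.
Then q_B = 48.65 − 0.5·39.1 = 29.1.

39.1, 29.1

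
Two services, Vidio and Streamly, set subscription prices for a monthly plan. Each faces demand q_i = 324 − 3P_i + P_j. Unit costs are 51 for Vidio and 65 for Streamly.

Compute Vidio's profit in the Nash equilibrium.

Vidio's profit: π = (P_{Vidio} − 51)(324 − 3P_{Vidio} + P_{Streamly}).
∂π/∂P_{Vidio} = 477 − 6P_{Vidio} + P_{Streamly} = 0 ⇒ P_{Vidio} = 79.5 + (1/6)P_{Streamly}.
Similarly P_{Streamly} = 86.5 + (1/6)P_{Vidio}.
Substituting the second reaction function into the first: P_{Vidio} = 79.5 + (1/6)(86.5 + (1/6)P_{Vidio}), which gives (35/36)P_{Vidio} = 1127/12 ⇒ P_{Vidio} = 96.6.
Then P_{Streamly} = 86.5 + (1/6)·96.6 = 102.6.
q_{Vidio} = 324 − 3·96.6 + 102.6 = 136.8.
Profit = (96.6 − 51)·136.8 = 6238.08.

6238.08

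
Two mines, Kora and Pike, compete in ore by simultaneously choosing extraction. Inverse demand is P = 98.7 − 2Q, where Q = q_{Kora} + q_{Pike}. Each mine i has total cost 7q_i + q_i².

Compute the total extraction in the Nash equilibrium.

Mine Kora's profit: π = q_{Kora}(98.7 − 2(q_{Kora} + q_{Pike})) − 7q_{Kora} − q_{Kora}².
∂π/∂q_{Kora} = 91.7 − 6q_{Kora} − 2q_{Pike} = 0, so q_{Kora} = 917/60 − (1/3)q_{Pike}.
The game is symmetric, so in equilibrium q_{Pike} = q_{Kora}: the reaction function gives (4/3)q_{Kora} = 917/60, hence q_{Kora} = 11.4625.
Total extraction: 11.4625 + 11.4625 = 22.925.

22.925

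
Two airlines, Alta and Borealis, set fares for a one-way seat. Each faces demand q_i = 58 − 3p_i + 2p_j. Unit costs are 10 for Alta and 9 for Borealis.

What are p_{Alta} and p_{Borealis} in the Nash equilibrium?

21.8125, 21.4375

Alta's profit: π = (p_{Alta} − 10)(58 − 3p_{Alta} + 2p_{Borealis}).
∂π/∂p_{Alta} = 88 − 6p_{Alta} + 2p_{Borealis} = 0 ⇒ p_{Alta} = 44/3 + (1/3)p_{Borealis}.
Similarly p_{Borealis} = 85/6 + (1/3)p_{Alta}.
Substituting the second reaction function into the first: p_{Alta} = 44/3 + (1/3)(85/6 + (1/3)p_{Alta}), which gives (8/9)p_{Alta} = 349/18 ⇒ p_{Alta} = 21.8125.
Then p_{Borealis} = 85/6 + (1/3)·21.8125 = 21.4375.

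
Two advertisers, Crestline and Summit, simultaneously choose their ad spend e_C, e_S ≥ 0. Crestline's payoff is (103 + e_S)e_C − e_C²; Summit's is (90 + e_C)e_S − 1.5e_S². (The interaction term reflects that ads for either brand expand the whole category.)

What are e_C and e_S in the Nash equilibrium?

Expanding Crestline's payoff: 103e_C + e_Se_C − e_C².
∂π/∂e_C = 103 + e_S − 2e_C = 0, so e_C = 51.5 + 0.5e_S.
Likewise for Summit: e_S = 30 + (1/3)e_C.
Substituting the second reaction function into the first: e_C = 51.5 + 0.5(30 + (1/3)e_C), which gives (5/6)e_C = 66.5 ⇒ e_C = 79.8.
Then e_S = 30 + (1/3)·79.8 = 56.6.

79.8, 56.6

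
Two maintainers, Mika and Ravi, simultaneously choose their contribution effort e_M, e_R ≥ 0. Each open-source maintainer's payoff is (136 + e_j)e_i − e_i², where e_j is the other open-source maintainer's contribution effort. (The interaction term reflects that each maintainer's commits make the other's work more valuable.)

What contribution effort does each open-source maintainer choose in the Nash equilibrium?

Mika's payoff is (136 + e_R)e_M − e_M².
∂π/∂e_M = 136 + e_R − 2e_M = 0, so e_M = 68 + 0.5e_R.
The game is symmetric, so in equilibrium e_R = e_M: the reaction function gives 0.5e_M = 68, hence e_M = 136.

136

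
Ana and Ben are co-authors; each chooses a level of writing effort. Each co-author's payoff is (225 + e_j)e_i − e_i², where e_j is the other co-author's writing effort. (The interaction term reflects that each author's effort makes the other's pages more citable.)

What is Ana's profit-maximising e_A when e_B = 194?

209.5

Ana's payoff is (225 + e_B)e_A − e_A².
∂π/∂e_A = 225 + e_B − 2e_A = 0, so e_A = 112.5 + 0.5e_B.
At e_B = 194: e_A = 112.5 + 0.5·194 = 209.5.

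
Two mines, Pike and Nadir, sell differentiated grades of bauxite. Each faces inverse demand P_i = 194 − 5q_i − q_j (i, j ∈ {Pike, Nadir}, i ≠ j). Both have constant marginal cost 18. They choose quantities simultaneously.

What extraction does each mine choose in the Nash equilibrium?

16

Mine Pike's profit: π = q_{Pike}(194 − 5q_{Pike} − q_{Nadir}) − 18q_{Pike}.
∂π/∂q_{Pike} = 176 − 10q_{Pike} − q_{Nadir} = 0 ⇒ q_{Pike} = 17.6 − 0.1q_{Nadir}.
The game is symmetric, so in equilibrium q_{Nadir} = q_{Pike}: the reaction function gives 1.1q_{Pike} = 17.6, hence q_{Pike} = 16.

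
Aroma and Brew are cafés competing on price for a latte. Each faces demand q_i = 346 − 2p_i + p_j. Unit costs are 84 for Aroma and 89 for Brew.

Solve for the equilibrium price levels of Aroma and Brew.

Aroma's profit: π = (p_{Aroma} − 84)(346 − 2p_{Aroma} + p_{Brew}).
∂π/∂p_{Aroma} = 514 − 4p_{Aroma} + p_{Brew} = 0 ⇒ p_{Aroma} = 128.5 + 0.25p_{Brew}.
Similarly p_{Brew} = 131 + 0.25p_{Aroma}.
Substituting the second reaction function into the first: p_{Aroma} = 128.5 + 0.25(131 + 0.25p_{Aroma}), which gives 0.9375p_{Aroma} = 161.25 ⇒ p_{Aroma} = 172.
Then p_{Brew} = 131 + 0.25·172 = 174.

172, 174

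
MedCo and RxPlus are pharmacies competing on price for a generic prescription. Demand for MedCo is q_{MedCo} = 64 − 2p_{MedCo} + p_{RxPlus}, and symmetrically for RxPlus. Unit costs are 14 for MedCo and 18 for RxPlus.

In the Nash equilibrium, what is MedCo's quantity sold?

34.4

MedCo's profit: π = (p_{MedCo} − 14)(64 − 2p_{MedCo} + p_{RxPlus}).
∂π/∂p_{MedCo} = 92 − 4p_{MedCo} + p_{RxPlus} = 0 ⇒ p_{MedCo} = 23 + 0.25p_{RxPlus}.
Similarly p_{RxPlus} = 25 + 0.25p_{MedCo}.
Plugging p_{RxPlus} into MedCo's best response: p_{MedCo} = 23 + 0.25(25 + 0.25p_{MedCo}) ⇒ 0.9375p_{MedCo} = 29.25, so p_{MedCo} = 31.2.
Then p_{RxPlus} = 25 + 0.25·31.2 = 32.8.
q_{MedCo} = 64 − 2·31.2 + 32.8 = 34.4.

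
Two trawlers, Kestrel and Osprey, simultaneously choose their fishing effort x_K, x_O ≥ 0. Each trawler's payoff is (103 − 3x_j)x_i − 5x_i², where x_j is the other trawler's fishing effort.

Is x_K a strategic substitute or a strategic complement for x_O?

Kestrel's payoff is (103 − 3x_O)x_K − 5x_K².
∂π/∂x_K = 103 − 3x_O − 10x_K = 0, so x_K = 10.3 − 0.3x_O.
The best-response slope dx_K/dx_O = −0.3 < 0: the reaction function is downward-sloping, so the choices are strategic substitutes.

strategic substitutes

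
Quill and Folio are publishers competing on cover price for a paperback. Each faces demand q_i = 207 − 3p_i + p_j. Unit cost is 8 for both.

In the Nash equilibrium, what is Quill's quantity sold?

Quill's profit: π = (p_{Quill} − 8)(207 − 3p_{Quill} + p_{Folio}).
∂π/∂p_{Quill} = 231 − 6p_{Quill} + p_{Folio} = 0 ⇒ p_{Quill} = 38.5 + (1/6)p_{Folio}.
By symmetry p_{Folio} = p_{Quill}; substituting into the reaction function, (5/6)p_{Quill} = 38.5 and p_{Quill} = 46.2.
q_{Quill} = 207 − 3·46.2 + 46.2 = 114.6.

114.6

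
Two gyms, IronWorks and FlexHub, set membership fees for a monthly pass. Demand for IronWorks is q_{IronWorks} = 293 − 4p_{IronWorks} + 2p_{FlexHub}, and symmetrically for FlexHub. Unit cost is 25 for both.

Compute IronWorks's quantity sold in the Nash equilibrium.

IronWorks's profit: π = (p_{IronWorks} − 25)(293 − 4p_{IronWorks} + 2p_{FlexHub}).
∂π/∂p_{IronWorks} = 393 − 8p_{IronWorks} + 2p_{FlexHub} = 0 ⇒ p_{IronWorks} = 49.125 + 0.25p_{FlexHub}.
By symmetry p_{FlexHub} = p_{IronWorks}; substituting into the reaction function, 0.75p_{IronWorks} = 49.125 and p_{IronWorks} = 65.5.
q_{IronWorks} = 293 − 4·65.5 + 2·65.5 = 162.

162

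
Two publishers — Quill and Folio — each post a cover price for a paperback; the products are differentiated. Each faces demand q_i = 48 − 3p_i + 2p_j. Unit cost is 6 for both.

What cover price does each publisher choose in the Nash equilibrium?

Quill's profit: π = (p_{Quill} − 6)(48 − 3p_{Quill} + 2p_{Folio}).
∂π/∂p_{Quill} = 66 − 6p_{Quill} + 2p_{Folio} = 0 ⇒ p_{Quill} = 11 + (1/3)p_{Folio}.
By symmetry p_{Folio} = p_{Quill}; substituting into the reaction function, (2/3)p_{Quill} = 11 and p_{Quill} = 16.5.

16.5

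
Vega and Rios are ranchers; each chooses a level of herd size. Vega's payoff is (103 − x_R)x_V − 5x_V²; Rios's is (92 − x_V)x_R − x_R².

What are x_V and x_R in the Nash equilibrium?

6, 43

Expanding Vega's payoff: 103x_V − x_Rx_V − 5x_V².
∂π/∂x_V = 103 − x_R − 10x_V = 0, so x_V = 10.3 − 0.1x_R.
Likewise for Rios: x_R = 46 − 0.5x_V.
Substituting the second reaction function into the first: x_V = 10.3 − 0.1(46 − 0.5x_V), which gives 0.95x_V = 5.7 ⇒ x_V = 6.
Then x_R = 46 − 0.5·6 = 43.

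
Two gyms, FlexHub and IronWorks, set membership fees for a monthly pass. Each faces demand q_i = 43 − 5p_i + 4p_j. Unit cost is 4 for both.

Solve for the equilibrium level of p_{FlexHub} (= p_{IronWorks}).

FlexHub's profit: π = (p_{FlexHub} − 4)(43 − 5p_{FlexHub} + 4p_{IronWorks}).
∂π/∂p_{FlexHub} = 63 − 10p_{FlexHub} + 4p_{IronWorks} = 0 ⇒ p_{FlexHub} = 6.3 + 0.4p_{IronWorks}.
Setting p_{FlexHub} = p_{IronWorks} in the reaction function: p_{FlexHub} = 6.3 + 0.4p_{FlexHub}, so p_{FlexHub} = 6.3 / 0.6 = 10.5.

10.5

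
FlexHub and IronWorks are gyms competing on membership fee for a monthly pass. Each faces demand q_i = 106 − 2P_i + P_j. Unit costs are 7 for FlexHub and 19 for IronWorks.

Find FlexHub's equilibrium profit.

FlexHub's profit: π = (P_{FlexHub} − 7)(106 − 2P_{FlexHub} + P_{IronWorks}).
∂π/∂P_{FlexHub} = 120 − 4P_{FlexHub} + P_{IronWorks} = 0 ⇒ P_{FlexHub} = 30 + 0.25P_{IronWorks}.
Similarly P_{IronWorks} = 36 + 0.25P_{FlexHub}.
Plugging P_{IronWorks} into FlexHub's best response: P_{FlexHub} = 30 + 0.25(36 + 0.25P_{FlexHub}) ⇒ 0.9375P_{FlexHub} = 39, so P_{FlexHub} = 41.6.
Then P_{IronWorks} = 36 + 0.25·41.6 = 46.4.
q_{FlexHub} = 106 − 2·41.6 + 46.4 = 69.2.
Profit = (41.6 − 7)·69.2 = 2394.32.

2394.32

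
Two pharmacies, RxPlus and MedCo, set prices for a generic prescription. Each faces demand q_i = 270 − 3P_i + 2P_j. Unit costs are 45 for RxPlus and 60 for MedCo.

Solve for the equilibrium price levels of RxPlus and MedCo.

104.0625, 109.6875

RxPlus's profit: π = (P_{RxPlus} − 45)(270 − 3P_{RxPlus} + 2P_{MedCo}).
∂π/∂P_{RxPlus} = 405 − 6P_{RxPlus} + 2P_{MedCo} = 0 ⇒ P_{RxPlus} = 67.5 + (1/3)P_{MedCo}.
Similarly P_{MedCo} = 75 + (1/3)P_{RxPlus}.
Substituting the second reaction function into the first: P_{RxPlus} = 67.5 + (1/3)(75 + (1/3)P_{RxPlus}), which gives (8/9)P_{RxPlus} = 92.5 ⇒ P_{RxPlus} = 104.0625.
Then P_{MedCo} = 75 + (1/3)·104.0625 = 109.6875.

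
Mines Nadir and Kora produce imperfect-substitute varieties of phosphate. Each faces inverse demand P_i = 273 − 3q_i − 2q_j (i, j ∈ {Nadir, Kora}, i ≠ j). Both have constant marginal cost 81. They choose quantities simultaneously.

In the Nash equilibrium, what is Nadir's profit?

Mine Nadir's profit: π = q_{Nadir}(273 − 3q_{Nadir} − 2q_{Kora}) − 81q_{Nadir}.
∂π/∂q_{Nadir} = 192 − 6q_{Nadir} − 2q_{Kora} = 0 ⇒ q_{Nadir} = 32 − (1/3)q_{Kora}.
The game is symmetric, so in equilibrium q_{Kora} = q_{Nadir}: the reaction function gives (4/3)q_{Nadir} = 32, hence q_{Nadir} = 24.
P_{Nadir} = 273 − 3·24 − 2·24 = 153.
Profit = (153 − 81)·24 = 1728.

1728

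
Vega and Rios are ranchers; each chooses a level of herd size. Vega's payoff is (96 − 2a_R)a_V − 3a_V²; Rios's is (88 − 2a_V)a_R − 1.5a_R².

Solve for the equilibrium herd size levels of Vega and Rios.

8, 24

Expanding Vega's payoff: 96a_V − 2a_Ra_V − 3a_V².
∂π/∂a_V = 96 − 2a_R − 6a_V = 0, so a_V = 16 − (1/3)a_R.
Likewise for Rios: a_R = 88/3 − (2/3)a_V.
Plugging a_R into Vega's best response: a_V = 16 − (1/3)(88/3 − (2/3)a_V) ⇒ (7/9)a_V = 56/9, so a_V = 8.
Then a_R = 88/3 − (2/3)·8 = 24.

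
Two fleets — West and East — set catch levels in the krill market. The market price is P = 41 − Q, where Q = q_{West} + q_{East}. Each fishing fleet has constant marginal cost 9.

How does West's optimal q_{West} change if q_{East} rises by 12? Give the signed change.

-6

Fishing fleet West's profit: π = q_{West}(41 − (q_{West} + q_{East})) − 9q_{West}.
∂π/∂q_{West} = 32 − 2q_{West} − q_{East} = 0, so q_{West} = 16 − 0.5q_{East}.
The reaction-function slope is −0.5, so a 12-unit rise in q_{East} moves q_{West} by −0.5 × 12 = −6. West's best response falls — the actions are strategic substitutes.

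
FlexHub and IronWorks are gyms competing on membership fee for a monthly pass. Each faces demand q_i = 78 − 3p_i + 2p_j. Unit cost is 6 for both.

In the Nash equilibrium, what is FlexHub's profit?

FlexHub's profit: π = (p_{FlexHub} − 6)(78 − 3p_{FlexHub} + 2p_{IronWorks}).
∂π/∂p_{FlexHub} = 96 − 6p_{FlexHub} + 2p_{IronWorks} = 0 ⇒ p_{FlexHub} = 16 + (1/3)p_{IronWorks}.
Setting p_{FlexHub} = p_{IronWorks} in the reaction function: p_{FlexHub} = 16 + (1/3)p_{FlexHub}, so p_{FlexHub} = 16 / (2/3) = 24.
q_{FlexHub} = 78 − 3·24 + 2·24 = 54.
Profit = (24 − 6)·54 = 972.

972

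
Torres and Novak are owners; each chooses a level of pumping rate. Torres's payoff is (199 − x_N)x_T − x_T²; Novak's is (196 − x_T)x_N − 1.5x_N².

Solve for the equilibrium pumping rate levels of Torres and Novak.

80.2, 38.6

Expanding Torres's payoff: 199x_T − x_Nx_T − x_T².
∂π/∂x_T = 199 − x_N − 2x_T = 0, so x_T = 99.5 − 0.5x_N.
Likewise for Novak: x_N = 196/3 − (1/3)x_T.
Plugging x_N into Torres's best response: x_T = 99.5 − 0.5(196/3 − (1/3)x_T) ⇒ (5/6)x_T = 401/6, so x_T = 80.2.
Then x_N = 196/3 − (1/3)·80.2 = 38.6.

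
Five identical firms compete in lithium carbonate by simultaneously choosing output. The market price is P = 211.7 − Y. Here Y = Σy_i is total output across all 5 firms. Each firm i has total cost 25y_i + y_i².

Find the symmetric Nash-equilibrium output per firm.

A representative firm's profit is π_i = y_i(211.7 − Y) − 25y_i − y_i², with Y = y_i + Σ_{j≠i} y_j.
First-order condition: 186.7 − 4y_i − Σ_{j≠i} y_j = 0.
Imposing symmetry (y_j = y for all j) turns Σ_{j≠i} y_j into 4y, so 186.7 = 8y and y = 23.3375.

23.3375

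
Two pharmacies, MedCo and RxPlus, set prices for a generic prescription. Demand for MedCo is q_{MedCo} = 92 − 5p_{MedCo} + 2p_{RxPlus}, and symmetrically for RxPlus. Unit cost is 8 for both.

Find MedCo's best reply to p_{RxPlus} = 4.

MedCo's profit: π = (p_{MedCo} − 8)(92 − 5p_{MedCo} + 2p_{RxPlus}).
∂π/∂p_{MedCo} = 132 − 10p_{MedCo} + 2p_{RxPlus} = 0 ⇒ p_{MedCo} = 13.2 + 0.2p_{RxPlus}.
At p_{RxPlus} = 4: p_{MedCo} = 13.2 + 0.2·4 = 14.

14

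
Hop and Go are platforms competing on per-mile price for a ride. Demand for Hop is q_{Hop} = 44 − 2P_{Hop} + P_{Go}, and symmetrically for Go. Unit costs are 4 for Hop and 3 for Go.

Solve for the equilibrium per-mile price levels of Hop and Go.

Hop's profit: π = (P_{Hop} − 4)(44 − 2P_{Hop} + P_{Go}).
∂π/∂P_{Hop} = 52 − 4P_{Hop} + P_{Go} = 0 ⇒ P_{Hop} = 13 + 0.25P_{Go}.
Similarly P_{Go} = 12.5 + 0.25P_{Hop}.
Plugging P_{Go} into Hop's best response: P_{Hop} = 13 + 0.25(12.5 + 0.25P_{Hop}) ⇒ 0.9375P_{Hop} = 16.125, so P_{Hop} = 17.2.
Then P_{Go} = 12.5 + 0.25·17.2 = 16.8.

17.2, 16.8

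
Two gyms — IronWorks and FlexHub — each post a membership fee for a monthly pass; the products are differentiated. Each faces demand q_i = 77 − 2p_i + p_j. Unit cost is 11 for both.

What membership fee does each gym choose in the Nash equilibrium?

IronWorks's profit: π = (p_{IronWorks} − 11)(77 − 2p_{IronWorks} + p_{FlexHub}).
∂π/∂p_{IronWorks} = 99 − 4p_{IronWorks} + p_{FlexHub} = 0 ⇒ p_{IronWorks} = 24.75 + 0.25p_{FlexHub}.
The game is symmetric, so in equilibrium p_{FlexHub} = p_{IronWorks}: the reaction function gives 0.75p_{IronWorks} = 24.75, hence p_{IronWorks} = 33.

33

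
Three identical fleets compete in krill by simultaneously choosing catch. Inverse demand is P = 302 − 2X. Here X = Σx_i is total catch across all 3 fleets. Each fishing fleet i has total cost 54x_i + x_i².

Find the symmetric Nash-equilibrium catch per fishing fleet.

24.8

A representative fishing fleet's profit is π_i = x_i(302 − 2X) − 54x_i − x_i², with X = x_i + Σ_{j≠i} x_j.
First-order condition: 248 − 6x_i − 2Σ_{j≠i} x_j = 0.
In a symmetric equilibrium every fishing fleet chooses the same x, so Σ_{j≠i} x_j = 2x. The condition becomes 248 − 10x = 0, giving x = 248/10 = 24.8.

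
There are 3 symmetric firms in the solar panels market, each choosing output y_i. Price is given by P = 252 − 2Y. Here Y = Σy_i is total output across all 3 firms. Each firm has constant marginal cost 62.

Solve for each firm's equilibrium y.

A representative firm's profit is π_i = y_i(252 − 2Y) − 62y_i, with Y = y_i + Σ_{j≠i} y_j.
First-order condition: 190 − 4y_i − 2Σ_{j≠i} y_j = 0.
Imposing symmetry (y_j = y for all j) turns Σ_{j≠i} y_j into 2y, so 190 = 8y and y = 23.75.

23.75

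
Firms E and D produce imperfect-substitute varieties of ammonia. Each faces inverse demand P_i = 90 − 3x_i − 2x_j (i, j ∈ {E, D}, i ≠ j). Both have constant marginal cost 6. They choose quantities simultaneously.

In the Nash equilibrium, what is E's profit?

Firm E's profit: π = x_E(90 − 3x_E − 2x_D) − 6x_E.
∂π/∂x_E = 84 − 6x_E − 2x_D = 0 ⇒ x_E = 14 − (1/3)x_D.
By symmetry x_D = x_E; substituting into the reaction function, (4/3)x_E = 14 and x_E = 10.5.
P_E = 90 − 3·10.5 − 2·10.5 = 37.5.
Profit = (37.5 − 6)·10.5 = 330.75.

330.75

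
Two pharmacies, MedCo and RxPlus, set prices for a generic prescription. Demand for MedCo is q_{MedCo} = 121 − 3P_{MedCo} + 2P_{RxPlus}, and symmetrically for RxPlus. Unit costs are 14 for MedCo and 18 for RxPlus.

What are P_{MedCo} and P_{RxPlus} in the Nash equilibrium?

41.5, 43

MedCo's profit: π = (P_{MedCo} − 14)(121 − 3P_{MedCo} + 2P_{RxPlus}).
∂π/∂P_{MedCo} = 163 − 6P_{MedCo} + 2P_{RxPlus} = 0 ⇒ P_{MedCo} = 163/6 + (1/3)P_{RxPlus}.
Similarly P_{RxPlus} = 175/6 + (1/3)P_{MedCo}.
Substituting the second reaction function into the first: P_{MedCo} = 163/6 + (1/3)(175/6 + (1/3)P_{MedCo}), which gives (8/9)P_{MedCo} = 332/9 ⇒ P_{MedCo} = 41.5.
Then P_{RxPlus} = 175/6 + (1/3)·41.5 = 43.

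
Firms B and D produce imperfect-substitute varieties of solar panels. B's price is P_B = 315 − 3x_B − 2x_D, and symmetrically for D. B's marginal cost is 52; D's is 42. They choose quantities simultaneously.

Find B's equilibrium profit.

Firm B's profit: π = x_B(315 − 3x_B − 2x_D) − 52x_B.
∂π/∂x_B = 263 − 6x_B − 2x_D = 0 ⇒ x_B = 263/6 − (1/3)x_D.
Similarly x_D = 45.5 − (1/3)x_B.
Solving the two reaction functions simultaneously: (1 − (−1/3)(−1/3))x_B = 263/6 − (1/3)·45.5, so (8/9)x_B = 86/3 and x_B = 32.25.
Then x_D = 45.5 − (1/3)·32.25 = 34.75.
P_B = 315 − 3·32.25 − 2·34.75 = 148.75.
Profit = (148.75 − 52)·32.25 = 3120.1875.

3120.1875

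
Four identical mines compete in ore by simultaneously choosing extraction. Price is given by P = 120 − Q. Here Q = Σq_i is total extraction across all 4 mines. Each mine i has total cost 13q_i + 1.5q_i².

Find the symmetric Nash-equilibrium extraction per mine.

13.375

A representative mine's profit is π_i = q_i(120 − Q) − 13q_i − 1.5q_i², with Q = q_i + Σ_{j≠i} q_j.
First-order condition: 107 − 5q_i − Σ_{j≠i} q_j = 0.
In a symmetric equilibrium every mine chooses the same q, so Σ_{j≠i} q_j = 3q. The condition becomes 107 − 8q = 0, giving q = 107/8 = 13.375.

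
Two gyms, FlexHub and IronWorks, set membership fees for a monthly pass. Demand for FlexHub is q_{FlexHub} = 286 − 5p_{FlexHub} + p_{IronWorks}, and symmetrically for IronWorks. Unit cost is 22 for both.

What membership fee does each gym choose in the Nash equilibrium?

44

FlexHub's profit: π = (p_{FlexHub} − 22)(286 − 5p_{FlexHub} + p_{IronWorks}).
∂π/∂p_{FlexHub} = 396 − 10p_{FlexHub} + p_{IronWorks} = 0 ⇒ p_{FlexHub} = 39.6 + 0.1p_{IronWorks}.
The game is symmetric, so in equilibrium p_{IronWorks} = p_{FlexHub}: the reaction function gives 0.9p_{FlexHub} = 39.6, hence p_{FlexHub} = 44.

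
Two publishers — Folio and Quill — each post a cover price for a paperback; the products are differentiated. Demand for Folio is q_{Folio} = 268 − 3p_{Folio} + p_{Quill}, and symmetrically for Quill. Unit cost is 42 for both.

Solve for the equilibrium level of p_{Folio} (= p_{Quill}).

78.8

Folio's profit: π = (p_{Folio} − 42)(268 − 3p_{Folio} + p_{Quill}).
∂π/∂p_{Folio} = 394 − 6p_{Folio} + p_{Quill} = 0 ⇒ p_{Folio} = 197/3 + (1/6)p_{Quill}.
The game is symmetric, so in equilibrium p_{Quill} = p_{Folio}: the reaction function gives (5/6)p_{Folio} = 197/3, hence p_{Folio} = 78.8.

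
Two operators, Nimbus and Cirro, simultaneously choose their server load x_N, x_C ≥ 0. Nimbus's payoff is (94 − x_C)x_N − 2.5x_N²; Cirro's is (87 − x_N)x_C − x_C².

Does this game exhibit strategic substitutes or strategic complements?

Expanding Nimbus's payoff: 94x_N − x_Cx_N − 2.5x_N².
∂π/∂x_N = 94 − x_C − 5x_N = 0, so x_N = 18.8 − 0.2x_C.
The best-response slope dx_N/dx_C = −0.2 < 0: the reaction function is downward-sloping, so the choices are strategic substitutes.

strategic substitutes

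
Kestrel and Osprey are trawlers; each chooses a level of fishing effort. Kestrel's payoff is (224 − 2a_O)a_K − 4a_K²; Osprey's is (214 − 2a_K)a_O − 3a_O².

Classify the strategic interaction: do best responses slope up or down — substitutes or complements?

Expanding Kestrel's payoff: 224a_K − 2a_Oa_K − 4a_K².
∂π/∂a_K = 224 − 2a_O − 8a_K = 0, so a_K = 28 − 0.25a_O.
The best-response slope da_K/da_O = −0.25 < 0: the reaction function is downward-sloping, so the choices are strategic substitutes.

strategic substitutes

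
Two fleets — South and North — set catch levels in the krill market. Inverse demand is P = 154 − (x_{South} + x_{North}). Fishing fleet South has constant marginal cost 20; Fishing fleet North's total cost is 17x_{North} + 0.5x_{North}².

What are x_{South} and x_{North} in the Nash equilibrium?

Fishing fleet South's profit: π = x_{South}(154 − (x_{South} + x_{North})) − 20x_{South}.
∂π/∂x_{South} = 134 − 2x_{South} − x_{North} = 0, so x_{South} = 67 − 0.5x_{North}.
For North: ∂π/∂x_{North} = 137 − 3x_{North} − x_{South} = 0 ⇒ x_{North} = 137/3 − (1/3)x_{South}.
Substituting the second reaction function into the first: x_{South} = 67 − 0.5(137/3 − (1/3)x_{South}), which gives (5/6)x_{South} = 265/6 ⇒ x_{South} = 53.
Then x_{North} = 137/3 − (1/3)·53 = 28.

53, 28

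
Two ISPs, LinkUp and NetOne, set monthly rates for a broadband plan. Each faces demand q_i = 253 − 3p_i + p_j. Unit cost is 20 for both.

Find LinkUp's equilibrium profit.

5444.28

LinkUp's profit: π = (p_{LinkUp} − 20)(253 − 3p_{LinkUp} + p_{NetOne}).
∂π/∂p_{LinkUp} = 313 − 6p_{LinkUp} + p_{NetOne} = 0 ⇒ p_{LinkUp} = 313/6 + (1/6)p_{NetOne}.
Setting p_{LinkUp} = p_{NetOne} in the reaction function: p_{LinkUp} = 313/6 + (1/6)p_{LinkUp}, so p_{LinkUp} = (313/6) / (5/6) = 62.6.
q_{LinkUp} = 253 − 3·62.6 + 62.6 = 127.8.
Profit = (62.6 − 20)·127.8 = 5444.28.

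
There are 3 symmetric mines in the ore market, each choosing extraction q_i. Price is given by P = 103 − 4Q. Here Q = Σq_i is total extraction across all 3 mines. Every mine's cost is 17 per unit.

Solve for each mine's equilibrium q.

A representative mine's profit is π_i = q_i(103 − 4Q) − 17q_i, with Q = q_i + Σ_{j≠i} q_j.
First-order condition: 86 − 8q_i − 4Σ_{j≠i} q_j = 0.
In a symmetric equilibrium every mine chooses the same q, so Σ_{j≠i} q_j = 2q. The condition becomes 86 − 16q = 0, giving q = 86/16 = 5.375.

5.375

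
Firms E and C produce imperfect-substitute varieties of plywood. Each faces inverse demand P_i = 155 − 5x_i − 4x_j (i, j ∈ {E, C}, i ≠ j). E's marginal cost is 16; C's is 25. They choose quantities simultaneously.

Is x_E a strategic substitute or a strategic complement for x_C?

Firm E's profit: π = x_E(155 − 5x_E − 4x_C) − 16x_E.
∂π/∂x_E = 139 − 10x_E − 4x_C = 0 ⇒ x_E = 13.9 − 0.4x_C.
The best-response slope dx_E/dx_C = −0.4 < 0: the reaction function is downward-sloping, so the choices are strategic substitutes.

strategic substitutes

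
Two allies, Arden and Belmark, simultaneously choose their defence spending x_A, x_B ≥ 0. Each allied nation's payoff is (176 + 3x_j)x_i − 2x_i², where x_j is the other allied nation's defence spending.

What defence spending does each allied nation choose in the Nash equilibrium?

176

Arden's payoff is (176 + 3x_B)x_A − 2x_A².
∂π/∂x_A = 176 + 3x_B − 4x_A = 0, so x_A = 44 + 0.75x_B.
The game is symmetric, so in equilibrium x_B = x_A: the reaction function gives 0.25x_A = 44, hence x_A = 176.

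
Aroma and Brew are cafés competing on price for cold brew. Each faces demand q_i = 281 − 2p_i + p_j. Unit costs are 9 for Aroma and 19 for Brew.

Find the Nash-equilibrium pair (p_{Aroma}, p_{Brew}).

101, 105

Aroma's profit: π = (p_{Aroma} − 9)(281 − 2p_{Aroma} + p_{Brew}).
∂π/∂p_{Aroma} = 299 − 4p_{Aroma} + p_{Brew} = 0 ⇒ p_{Aroma} = 74.75 + 0.25p_{Brew}.
Similarly p_{Brew} = 79.75 + 0.25p_{Aroma}.
Plugging p_{Brew} into Aroma's best response: p_{Aroma} = 74.75 + 0.25(79.75 + 0.25p_{Aroma}) ⇒ 0.9375p_{Aroma} = 94.6875, so p_{Aroma} = 101.
Then p_{Brew} = 79.75 + 0.25·101 = 105.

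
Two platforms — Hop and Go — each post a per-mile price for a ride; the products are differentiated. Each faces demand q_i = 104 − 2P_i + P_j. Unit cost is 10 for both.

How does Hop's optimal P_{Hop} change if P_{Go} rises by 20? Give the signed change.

Hop's profit: π = (P_{Hop} − 10)(104 − 2P_{Hop} + P_{Go}).
∂π/∂P_{Hop} = 124 − 4P_{Hop} + P_{Go} = 0 ⇒ P_{Hop} = 31 + 0.25P_{Go}.
The reaction-function slope is 0.25, so a 20-unit rise in P_{Go} moves P_{Hop} by 0.25 × 20 = 5. Hop's best response rises — the actions are strategic complements.

5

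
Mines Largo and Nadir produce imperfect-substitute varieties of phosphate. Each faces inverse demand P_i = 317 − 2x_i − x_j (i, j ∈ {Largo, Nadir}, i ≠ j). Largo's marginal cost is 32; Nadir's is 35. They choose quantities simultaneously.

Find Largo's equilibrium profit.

Mine Largo's profit: π = x_{Largo}(317 − 2x_{Largo} − x_{Nadir}) − 32x_{Largo}.
∂π/∂x_{Largo} = 285 − 4x_{Largo} − x_{Nadir} = 0 ⇒ x_{Largo} = 71.25 − 0.25x_{Nadir}.
Similarly x_{Nadir} = 70.5 − 0.25x_{Largo}.
Plugging x_{Nadir} into Largo's best response: x_{Largo} = 71.25 − 0.25(70.5 − 0.25x_{Largo}) ⇒ 0.9375x_{Largo} = 53.625, so x_{Largo} = 57.2.
Then x_{Nadir} = 70.5 − 0.25·57.2 = 56.2.
P_{Largo} = 317 − 2·57.2 − 56.2 = 146.4.
Profit = (146.4 − 32)·57.2 = 6543.68.

6543.68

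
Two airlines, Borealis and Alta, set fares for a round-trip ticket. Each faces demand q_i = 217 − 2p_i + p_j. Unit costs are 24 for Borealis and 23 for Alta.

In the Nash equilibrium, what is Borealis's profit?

8243.28

Borealis's profit: π = (p_{Borealis} − 24)(217 − 2p_{Borealis} + p_{Alta}).
∂π/∂p_{Borealis} = 265 − 4p_{Borealis} + p_{Alta} = 0 ⇒ p_{Borealis} = 66.25 + 0.25p_{Alta}.
Similarly p_{Alta} = 65.75 + 0.25p_{Borealis}.
Plugging p_{Alta} into Borealis's best response: p_{Borealis} = 66.25 + 0.25(65.75 + 0.25p_{Borealis}) ⇒ 0.9375p_{Borealis} = 82.6875, so p_{Borealis} = 88.2.
Then p_{Alta} = 65.75 + 0.25·88.2 = 87.8.
q_{Borealis} = 217 − 2·88.2 + 87.8 = 128.4.
Profit = (88.2 − 24)·128.4 = 8243.28.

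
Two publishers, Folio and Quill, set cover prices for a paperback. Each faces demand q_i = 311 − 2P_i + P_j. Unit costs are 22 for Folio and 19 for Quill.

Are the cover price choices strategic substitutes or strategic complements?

Folio's profit: π = (P_{Folio} − 22)(311 − 2P_{Folio} + P_{Quill}).
∂π/∂P_{Folio} = 355 − 4P_{Folio} + P_{Quill} = 0 ⇒ P_{Folio} = 88.75 + 0.25P_{Quill}.
The best-response slope dP_{Folio}/dP_{Quill} = 0.25 > 0: the reaction function is upward-sloping, so the choices are strategic complements.

strategic complements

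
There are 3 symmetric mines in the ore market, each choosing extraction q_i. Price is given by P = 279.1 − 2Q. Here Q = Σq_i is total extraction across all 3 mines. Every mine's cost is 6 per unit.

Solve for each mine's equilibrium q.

A representative mine's profit is π_i = q_i(279.1 − 2Q) − 6q_i, with Q = q_i + Σ_{j≠i} q_j.
First-order condition: 273.1 − 4q_i − 2Σ_{j≠i} q_j = 0.
With identical mines, set every q_j = q: then 273.1 − 4q − 4q = 0, i.e. q = 273.1/8 = 34.1375.

34.1375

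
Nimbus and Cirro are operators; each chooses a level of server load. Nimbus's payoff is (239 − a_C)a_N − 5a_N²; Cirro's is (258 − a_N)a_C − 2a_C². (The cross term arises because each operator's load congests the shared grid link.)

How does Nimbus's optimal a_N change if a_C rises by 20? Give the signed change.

Expanding Nimbus's payoff: 239a_N − a_Ca_N − 5a_N².
∂π/∂a_N = 239 − a_C − 10a_N = 0, so a_N = 23.9 − 0.1a_C.
The reaction-function slope is −0.1, so a 20-unit rise in a_C moves a_N by −0.1 × 20 = −2. Nimbus's best response falls — the actions are strategic substitutes.

-2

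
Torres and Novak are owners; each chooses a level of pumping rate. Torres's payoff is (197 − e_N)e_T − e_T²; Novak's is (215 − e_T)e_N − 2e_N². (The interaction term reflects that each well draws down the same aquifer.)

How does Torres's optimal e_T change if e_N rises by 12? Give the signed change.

Expanding Torres's payoff: 197e_T − e_Ne_T − e_T².
∂π/∂e_T = 197 − e_N − 2e_T = 0, so e_T = 98.5 − 0.5e_N.
The reaction-function slope is −0.5, so a 12-unit rise in e_N moves e_T by −0.5 × 12 = −6. Torres's best response falls — the actions are strategic substitutes.

-6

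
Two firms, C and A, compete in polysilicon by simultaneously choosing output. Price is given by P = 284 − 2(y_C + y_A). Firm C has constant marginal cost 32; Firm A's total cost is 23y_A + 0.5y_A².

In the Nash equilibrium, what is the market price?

Firm C's profit: π = y_C(284 − 2(y_C + y_A)) − 32y_C.
∂π/∂y_C = 252 − 4y_C − 2y_A = 0, so y_C = 63 − 0.5y_A.
For A: ∂π/∂y_A = 261 − 5y_A − 2y_C = 0 ⇒ y_A = 52.2 − 0.4y_C.
Solving the two reaction functions simultaneously: (1 − (−0.5)(−0.4))y_C = 63 − 0.5·52.2, so 0.8y_C = 36.9 and y_C = 46.125.
Then y_A = 52.2 − 0.4·46.125 = 33.75.
Equilibrium price: P = 284 − 2·79.875 = 124.25.

124.25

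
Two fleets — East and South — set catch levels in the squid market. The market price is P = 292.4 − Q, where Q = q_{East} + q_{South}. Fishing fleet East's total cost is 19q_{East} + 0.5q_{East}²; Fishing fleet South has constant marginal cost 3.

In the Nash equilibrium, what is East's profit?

Fishing fleet East's profit: π = q_{East}(292.4 − (q_{East} + q_{South})) − 19q_{East} − 0.5q_{East}².
∂π/∂q_{East} = 273.4 − 3q_{East} − q_{South} = 0, so q_{East} = 1367/15 − (1/3)q_{South}.
For South: ∂π/∂q_{South} = 289.4 − 2q_{South} − q_{East} = 0 ⇒ q_{South} = 144.7 − 0.5q_{East}.
Substituting the second reaction function into the first: q_{East} = 1367/15 − (1/3)(144.7 − 0.5q_{East}), which gives (5/6)q_{East} = 42.9 ⇒ q_{East} = 51.48.
Then q_{South} = 144.7 − 0.5·51.48 = 118.96.
Price P = 292.4 − 170.44 = 121.96.
East's profit: (121.96 − 19)·51.48 − 0.5(51.48)² = 3975.2856.

3975.2856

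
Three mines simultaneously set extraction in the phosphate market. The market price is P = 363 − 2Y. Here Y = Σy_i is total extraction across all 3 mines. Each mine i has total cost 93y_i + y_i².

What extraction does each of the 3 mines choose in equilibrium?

A representative mine's profit is π_i = y_i(363 − 2Y) − 93y_i − y_i², with Y = y_i + Σ_{j≠i} y_j.
First-order condition: 270 − 6y_i − 2Σ_{j≠i} y_j = 0.
With identical mines, set every y_j = y: then 270 − 6y − 4y = 0, i.e. y = 270/10 = 27.

27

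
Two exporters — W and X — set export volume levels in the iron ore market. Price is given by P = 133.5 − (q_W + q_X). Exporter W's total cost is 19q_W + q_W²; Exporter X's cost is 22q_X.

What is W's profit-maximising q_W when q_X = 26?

22.125

Exporter W's profit: π = q_W(133.5 − (q_W + q_X)) − 19q_W − q_W².
∂π/∂q_W = 114.5 − 4q_W − q_X = 0, so q_W = 28.625 − 0.25q_X.
At q_X = 26: q_W = 28.625 − 0.25·26 = 22.125.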